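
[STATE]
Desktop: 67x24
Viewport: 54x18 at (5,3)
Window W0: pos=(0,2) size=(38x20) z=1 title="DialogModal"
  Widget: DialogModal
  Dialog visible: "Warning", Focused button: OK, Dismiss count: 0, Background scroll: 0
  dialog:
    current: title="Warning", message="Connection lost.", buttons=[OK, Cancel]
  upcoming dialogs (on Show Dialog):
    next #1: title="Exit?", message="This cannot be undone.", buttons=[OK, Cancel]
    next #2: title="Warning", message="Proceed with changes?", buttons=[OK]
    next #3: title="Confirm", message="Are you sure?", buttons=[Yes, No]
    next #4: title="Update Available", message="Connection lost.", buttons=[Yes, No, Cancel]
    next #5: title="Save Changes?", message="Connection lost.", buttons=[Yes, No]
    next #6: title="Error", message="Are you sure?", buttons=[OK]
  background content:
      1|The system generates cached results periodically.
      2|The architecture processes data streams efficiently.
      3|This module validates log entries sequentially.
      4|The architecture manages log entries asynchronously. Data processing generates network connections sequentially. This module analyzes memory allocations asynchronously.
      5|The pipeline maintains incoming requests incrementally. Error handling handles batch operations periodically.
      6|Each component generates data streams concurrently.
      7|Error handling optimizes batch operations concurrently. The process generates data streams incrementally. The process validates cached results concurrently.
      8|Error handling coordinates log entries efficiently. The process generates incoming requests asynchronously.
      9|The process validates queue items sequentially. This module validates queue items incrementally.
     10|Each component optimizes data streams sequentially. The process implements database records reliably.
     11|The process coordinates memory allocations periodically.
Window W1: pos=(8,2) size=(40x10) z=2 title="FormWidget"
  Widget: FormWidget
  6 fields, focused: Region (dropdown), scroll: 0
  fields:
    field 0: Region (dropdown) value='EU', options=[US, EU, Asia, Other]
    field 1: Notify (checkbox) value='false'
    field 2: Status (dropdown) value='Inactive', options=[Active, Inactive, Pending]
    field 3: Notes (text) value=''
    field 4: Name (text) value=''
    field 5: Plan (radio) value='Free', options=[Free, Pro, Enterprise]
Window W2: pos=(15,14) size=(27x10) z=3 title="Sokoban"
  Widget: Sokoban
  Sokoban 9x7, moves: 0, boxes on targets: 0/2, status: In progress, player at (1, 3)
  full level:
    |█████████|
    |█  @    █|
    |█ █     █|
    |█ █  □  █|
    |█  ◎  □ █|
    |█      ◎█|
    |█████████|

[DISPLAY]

log┃ FormWidget                           ┃           
───┠──────────────────────────────────────┨           
sys┃> Region:     [EU                   ▼]┃           
arc┃  Notify:     [ ]                     ┃           
 mo┃  Status:     [Inactive             ▼]┃           
arc┃  Notes:      [                      ]┃           
pip┃  Name:       [                      ]┃           
 co┃  Plan:       (●) Free  ( ) Pro  ( ) E┃           
r h┗━━━━━━━━━━━━━━━━━━━━━━━━━━━━━━━━━━━━━━┛           
r ha│ Connection lost. │og entri┃                     
proc│  [OK]  Cancel    │items se┃                     
 com└─────┏━━━━━━━━━━━━━━━━━━━━━━━━━┓                 
process co┃ Sokoban                 ┃                 
          ┠─────────────────────────┨                 
          ┃█████████                ┃                 
          ┃█  @    █                ┃                 
          ┃█ █     █                ┃                 
          ┃█ █  □  █                ┃                 


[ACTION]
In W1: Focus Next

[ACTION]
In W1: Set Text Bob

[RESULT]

log┃ FormWidget                           ┃           
───┠──────────────────────────────────────┨           
sys┃  Region:     [EU                   ▼]┃           
arc┃> Notify:     [ ]                     ┃           
 mo┃  Status:     [Inactive             ▼]┃           
arc┃  Notes:      [                      ]┃           
pip┃  Name:       [                      ]┃           
 co┃  Plan:       (●) Free  ( ) Pro  ( ) E┃           
r h┗━━━━━━━━━━━━━━━━━━━━━━━━━━━━━━━━━━━━━━┛           
r ha│ Connection lost. │og entri┃                     
proc│  [OK]  Cancel    │items se┃                     
 com└─────┏━━━━━━━━━━━━━━━━━━━━━━━━━┓                 
process co┃ Sokoban                 ┃                 
          ┠─────────────────────────┨                 
          ┃█████████                ┃                 
          ┃█  @    █                ┃                 
          ┃█ █     █                ┃                 
          ┃█ █  □  █                ┃                 


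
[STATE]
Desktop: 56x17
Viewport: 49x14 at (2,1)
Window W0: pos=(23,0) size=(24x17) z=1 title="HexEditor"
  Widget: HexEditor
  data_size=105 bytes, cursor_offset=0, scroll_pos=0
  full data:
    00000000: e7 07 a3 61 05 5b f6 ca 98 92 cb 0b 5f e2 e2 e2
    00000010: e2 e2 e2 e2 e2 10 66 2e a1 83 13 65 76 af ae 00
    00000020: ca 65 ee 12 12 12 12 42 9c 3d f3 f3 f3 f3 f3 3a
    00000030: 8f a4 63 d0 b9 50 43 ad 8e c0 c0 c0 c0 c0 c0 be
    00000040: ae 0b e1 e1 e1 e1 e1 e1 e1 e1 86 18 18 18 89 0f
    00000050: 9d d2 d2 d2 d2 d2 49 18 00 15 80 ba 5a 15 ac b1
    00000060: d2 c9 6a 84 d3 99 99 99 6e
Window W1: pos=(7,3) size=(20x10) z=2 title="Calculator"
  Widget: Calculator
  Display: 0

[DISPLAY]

                     ┃ HexEditor            ┃    
                     ┠──────────────────────┨    
     ┏━━━━━━━━━━━━━━━━━━┓00000  E7 07 a3 61 ┃    
     ┃ Calculator       ┃00010  e2 e2 e2 e2 ┃    
     ┠──────────────────┨00020  ca 65 ee 12 ┃    
     ┃                 0┃00030  8f a4 63 d0 ┃    
     ┃┌───┬───┬───┬───┐ ┃00040  ae 0b e1 e1 ┃    
     ┃│ 7 │ 8 │ 9 │ ÷ │ ┃00050  9d d2 d2 d2 ┃    
     ┃├───┼───┼───┼───┤ ┃00060  d2 c9 6a 84 ┃    
     ┃│ 4 │ 5 │ 6 │ × │ ┃                   ┃    
     ┃└───┴───┴───┴───┘ ┃                   ┃    
     ┗━━━━━━━━━━━━━━━━━━┛                   ┃    
                     ┃                      ┃    
                     ┃                      ┃    


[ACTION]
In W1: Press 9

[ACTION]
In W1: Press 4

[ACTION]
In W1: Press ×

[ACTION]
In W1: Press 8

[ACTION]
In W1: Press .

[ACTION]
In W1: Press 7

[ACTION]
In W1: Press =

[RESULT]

                     ┃ HexEditor            ┃    
                     ┠──────────────────────┨    
     ┏━━━━━━━━━━━━━━━━━━┓00000  E7 07 a3 61 ┃    
     ┃ Calculator       ┃00010  e2 e2 e2 e2 ┃    
     ┠──────────────────┨00020  ca 65 ee 12 ┃    
     ┃             817.8┃00030  8f a4 63 d0 ┃    
     ┃┌───┬───┬───┬───┐ ┃00040  ae 0b e1 e1 ┃    
     ┃│ 7 │ 8 │ 9 │ ÷ │ ┃00050  9d d2 d2 d2 ┃    
     ┃├───┼───┼───┼───┤ ┃00060  d2 c9 6a 84 ┃    
     ┃│ 4 │ 5 │ 6 │ × │ ┃                   ┃    
     ┃└───┴───┴───┴───┘ ┃                   ┃    
     ┗━━━━━━━━━━━━━━━━━━┛                   ┃    
                     ┃                      ┃    
                     ┃                      ┃    


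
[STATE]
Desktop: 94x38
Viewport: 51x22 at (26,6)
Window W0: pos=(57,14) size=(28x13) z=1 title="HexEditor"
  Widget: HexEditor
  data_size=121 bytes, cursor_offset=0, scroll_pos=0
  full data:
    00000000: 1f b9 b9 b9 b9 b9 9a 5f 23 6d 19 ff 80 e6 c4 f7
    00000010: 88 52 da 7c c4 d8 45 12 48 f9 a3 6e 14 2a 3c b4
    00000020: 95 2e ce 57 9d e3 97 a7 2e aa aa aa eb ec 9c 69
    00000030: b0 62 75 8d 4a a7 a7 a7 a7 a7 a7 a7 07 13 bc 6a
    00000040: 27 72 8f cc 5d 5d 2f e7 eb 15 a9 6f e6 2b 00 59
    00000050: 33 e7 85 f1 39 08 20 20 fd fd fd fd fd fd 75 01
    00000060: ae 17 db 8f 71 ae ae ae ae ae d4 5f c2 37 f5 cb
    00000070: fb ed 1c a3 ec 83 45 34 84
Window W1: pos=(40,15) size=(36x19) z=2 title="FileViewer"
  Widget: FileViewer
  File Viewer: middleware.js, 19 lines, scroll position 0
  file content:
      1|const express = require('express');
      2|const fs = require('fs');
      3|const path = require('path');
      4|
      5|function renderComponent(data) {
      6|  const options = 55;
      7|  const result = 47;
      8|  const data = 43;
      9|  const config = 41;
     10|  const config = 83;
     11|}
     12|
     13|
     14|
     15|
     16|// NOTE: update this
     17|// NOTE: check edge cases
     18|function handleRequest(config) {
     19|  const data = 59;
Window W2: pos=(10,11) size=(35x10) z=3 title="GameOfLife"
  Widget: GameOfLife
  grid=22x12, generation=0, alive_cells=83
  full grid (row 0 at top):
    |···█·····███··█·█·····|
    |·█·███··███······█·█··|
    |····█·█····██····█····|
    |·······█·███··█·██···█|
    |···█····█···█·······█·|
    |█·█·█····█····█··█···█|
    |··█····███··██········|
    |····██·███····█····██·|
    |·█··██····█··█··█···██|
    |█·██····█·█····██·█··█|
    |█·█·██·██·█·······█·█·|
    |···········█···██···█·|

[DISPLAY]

                                                   
                                                   
                                                   
                                                   
                                                   
━━━━━━━━━━━━━━━━━━┓                                
                  ┃                                
──────────────────┨                                
                  ┃            ┏━━━━━━━━━━━━━━━━━━━
·██···█           ┃━━━━━━━━━━━━━━━━━━━━━━━━━━━━━━┓ 
·····█·           ┃eViewer                       ┃─
··█···█           ┃──────────────────────────────┨ 
·······           ┃t express = require('express'▲┃ 
····██·           ┃t fs = require('fs');        █┃ 
━━━━━━━━━━━━━━━━━━┛t path = require('path');    ░┃ 
              ┃                                 ░┃ 
              ┃function renderComponent(data) { ░┃ 
              ┃  const options = 55;            ░┃ 
              ┃  const result = 47;             ░┃ 
              ┃  const data = 43;               ░┃ 
              ┃  const config = 41;             ░┃━
              ┃  const config = 83;             ░┃ 


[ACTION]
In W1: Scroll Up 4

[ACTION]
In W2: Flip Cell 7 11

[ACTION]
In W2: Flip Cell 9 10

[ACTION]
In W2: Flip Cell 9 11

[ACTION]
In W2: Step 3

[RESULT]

                                                   
                                                   
                                                   
                                                   
                                                   
━━━━━━━━━━━━━━━━━━┓                                
                  ┃                                
──────────────────┨                                
                  ┃            ┏━━━━━━━━━━━━━━━━━━━
██·····           ┃━━━━━━━━━━━━━━━━━━━━━━━━━━━━━━┓ 
··█····           ┃eViewer                       ┃─
·█··█·█           ┃──────────────────────────────┨ 
····█··           ┃t express = require('express'▲┃ 
···██·█           ┃t fs = require('fs');        █┃ 
━━━━━━━━━━━━━━━━━━┛t path = require('path');    ░┃ 
              ┃                                 ░┃ 
              ┃function renderComponent(data) { ░┃ 
              ┃  const options = 55;            ░┃ 
              ┃  const result = 47;             ░┃ 
              ┃  const data = 43;               ░┃ 
              ┃  const config = 41;             ░┃━
              ┃  const config = 83;             ░┃ 


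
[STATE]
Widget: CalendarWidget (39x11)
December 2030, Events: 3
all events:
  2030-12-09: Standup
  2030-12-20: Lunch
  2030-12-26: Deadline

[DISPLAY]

             December 2030             
Mo Tu We Th Fr Sa Su                   
                   1                   
 2  3  4  5  6  7  8                   
 9* 10 11 12 13 14 15                  
16 17 18 19 20* 21 22                  
23 24 25 26* 27 28 29                  
30 31                                  
                                       
                                       
                                       


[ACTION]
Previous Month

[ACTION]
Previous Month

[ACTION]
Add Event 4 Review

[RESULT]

              October 2030             
Mo Tu We Th Fr Sa Su                   
    1  2  3  4*  5  6                  
 7  8  9 10 11 12 13                   
14 15 16 17 18 19 20                   
21 22 23 24 25 26 27                   
28 29 30 31                            
                                       
                                       
                                       
                                       


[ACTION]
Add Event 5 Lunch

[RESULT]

              October 2030             
Mo Tu We Th Fr Sa Su                   
    1  2  3  4*  5*  6                 
 7  8  9 10 11 12 13                   
14 15 16 17 18 19 20                   
21 22 23 24 25 26 27                   
28 29 30 31                            
                                       
                                       
                                       
                                       


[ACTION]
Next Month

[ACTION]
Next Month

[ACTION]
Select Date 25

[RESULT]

             December 2030             
Mo Tu We Th Fr Sa Su                   
                   1                   
 2  3  4  5  6  7  8                   
 9* 10 11 12 13 14 15                  
16 17 18 19 20* 21 22                  
23 24 [25] 26* 27 28 29                
30 31                                  
                                       
                                       
                                       


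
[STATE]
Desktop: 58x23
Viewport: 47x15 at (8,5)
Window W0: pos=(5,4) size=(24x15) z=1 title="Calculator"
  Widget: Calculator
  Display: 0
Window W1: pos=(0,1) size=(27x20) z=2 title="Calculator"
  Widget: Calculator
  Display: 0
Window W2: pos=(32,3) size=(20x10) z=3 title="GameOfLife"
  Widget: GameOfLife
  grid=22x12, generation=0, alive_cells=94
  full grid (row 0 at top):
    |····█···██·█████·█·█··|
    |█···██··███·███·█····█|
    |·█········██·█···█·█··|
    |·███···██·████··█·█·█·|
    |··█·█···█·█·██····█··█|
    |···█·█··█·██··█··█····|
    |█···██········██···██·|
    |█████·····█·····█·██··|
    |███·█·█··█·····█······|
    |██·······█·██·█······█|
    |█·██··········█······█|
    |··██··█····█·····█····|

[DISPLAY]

─┬───┬───┐        ┃ ┃   ┠──────────────────┨   
 │ 9 │ ÷ │        ┃─┨   ┃Gen: 0            ┃   
─┼───┼───┤        ┃0┃   ┃██···██·████··█·█·┃   
 │ 6 │ × │        ┃ ┃   ┃█·█···█·█·██····█·┃   
─┼───┼───┤        ┃ ┃   ┃·█·█··█·██··█··█··┃   
 │ 3 │ - │        ┃ ┃   ┃··██········██···█┃   
─┼───┼───┤        ┃ ┃   ┃███·····█·····█·██┃   
 │ = │ + │        ┃ ┃   ┗━━━━━━━━━━━━━━━━━━┛   
─┼───┼───┤        ┃ ┃                          
C│ MR│ M+│        ┃ ┃                          
─┴───┴───┘        ┃ ┃                          
                  ┃ ┃                          
                  ┃ ┃                          
                  ┃━┛                          
                  ┃                            


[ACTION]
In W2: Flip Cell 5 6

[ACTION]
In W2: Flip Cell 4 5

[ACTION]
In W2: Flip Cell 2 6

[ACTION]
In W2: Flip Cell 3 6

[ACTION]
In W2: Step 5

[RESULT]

─┬───┬───┐        ┃ ┃   ┠──────────────────┨   
 │ 9 │ ÷ │        ┃─┨   ┃Gen: 5            ┃   
─┼───┼───┤        ┃0┃   ┃·····██····█··█···┃   
 │ 6 │ × │        ┃ ┃   ┃···█········██····┃   
─┼───┼───┤        ┃ ┃   ┃····████····█·····┃   
 │ 3 │ - │        ┃ ┃   ┃···█·███··········┃   
─┼───┼───┤        ┃ ┃   ┃·················█┃   
 │ = │ + │        ┃ ┃   ┗━━━━━━━━━━━━━━━━━━┛   
─┼───┼───┤        ┃ ┃                          
C│ MR│ M+│        ┃ ┃                          
─┴───┴───┘        ┃ ┃                          
                  ┃ ┃                          
                  ┃ ┃                          
                  ┃━┛                          
                  ┃                            


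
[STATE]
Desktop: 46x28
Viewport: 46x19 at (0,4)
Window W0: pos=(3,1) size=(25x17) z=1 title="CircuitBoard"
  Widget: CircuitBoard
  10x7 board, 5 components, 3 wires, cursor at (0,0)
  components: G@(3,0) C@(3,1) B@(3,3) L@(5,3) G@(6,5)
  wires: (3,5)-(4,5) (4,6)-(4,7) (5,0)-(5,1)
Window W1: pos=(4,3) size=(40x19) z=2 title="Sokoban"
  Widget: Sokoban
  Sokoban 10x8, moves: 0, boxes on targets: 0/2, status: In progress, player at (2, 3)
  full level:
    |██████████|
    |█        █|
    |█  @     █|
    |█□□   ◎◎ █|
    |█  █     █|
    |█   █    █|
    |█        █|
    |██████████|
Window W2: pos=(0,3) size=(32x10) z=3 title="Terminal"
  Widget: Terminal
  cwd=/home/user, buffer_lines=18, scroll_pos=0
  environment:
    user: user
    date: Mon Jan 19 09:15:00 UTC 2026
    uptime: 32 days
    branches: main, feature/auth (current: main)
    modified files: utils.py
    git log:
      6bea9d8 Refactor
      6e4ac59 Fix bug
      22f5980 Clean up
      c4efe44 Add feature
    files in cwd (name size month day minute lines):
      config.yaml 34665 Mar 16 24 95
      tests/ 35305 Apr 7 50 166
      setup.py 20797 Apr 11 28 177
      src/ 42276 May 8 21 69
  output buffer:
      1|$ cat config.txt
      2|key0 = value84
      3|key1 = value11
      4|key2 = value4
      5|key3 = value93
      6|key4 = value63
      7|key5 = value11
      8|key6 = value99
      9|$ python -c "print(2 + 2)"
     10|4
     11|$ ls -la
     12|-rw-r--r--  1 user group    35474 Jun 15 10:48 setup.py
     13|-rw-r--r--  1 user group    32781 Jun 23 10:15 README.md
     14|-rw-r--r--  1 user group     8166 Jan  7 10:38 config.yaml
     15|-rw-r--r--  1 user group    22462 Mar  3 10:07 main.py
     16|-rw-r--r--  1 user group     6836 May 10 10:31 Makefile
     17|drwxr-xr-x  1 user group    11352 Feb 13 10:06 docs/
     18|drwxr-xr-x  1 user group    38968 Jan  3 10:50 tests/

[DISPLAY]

┃ Terminal                     ┃           ┃  
┠──────────────────────────────┨───────────┨  
┃$ cat config.txt              ┃           ┃  
┃key0 = value84                ┃           ┃  
┃key1 = value11                ┃           ┃  
┃key2 = value4                 ┃           ┃  
┃key3 = value93                ┃           ┃  
┃key4 = value63                ┃           ┃  
┗━━━━━━━━━━━━━━━━━━━━━━━━━━━━━━┛           ┃  
   ┃┃██████████                            ┃  
   ┃┃Moves: 0  0/2                         ┃  
   ┃┃                                      ┃  
   ┃┃                                      ┃  
   ┗┃                                      ┃  
    ┃                                      ┃  
    ┃                                      ┃  
    ┃                                      ┃  
    ┗━━━━━━━━━━━━━━━━━━━━━━━━━━━━━━━━━━━━━━┛  
                                              


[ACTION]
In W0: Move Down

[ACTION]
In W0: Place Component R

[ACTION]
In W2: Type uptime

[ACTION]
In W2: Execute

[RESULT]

┃ Terminal                     ┃           ┃  
┠──────────────────────────────┨───────────┨  
┃-rw-r--r--  1 user group     6┃           ┃  
┃drwxr-xr-x  1 user group    11┃           ┃  
┃drwxr-xr-x  1 user group    38┃           ┃  
┃$ uptime                      ┃           ┃  
┃ 10:00  up 32 days            ┃           ┃  
┃$ █                           ┃           ┃  
┗━━━━━━━━━━━━━━━━━━━━━━━━━━━━━━┛           ┃  
   ┃┃██████████                            ┃  
   ┃┃Moves: 0  0/2                         ┃  
   ┃┃                                      ┃  
   ┃┃                                      ┃  
   ┗┃                                      ┃  
    ┃                                      ┃  
    ┃                                      ┃  
    ┃                                      ┃  
    ┗━━━━━━━━━━━━━━━━━━━━━━━━━━━━━━━━━━━━━━┛  
                                              


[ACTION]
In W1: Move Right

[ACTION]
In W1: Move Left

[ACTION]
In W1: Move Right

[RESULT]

┃ Terminal                     ┃           ┃  
┠──────────────────────────────┨───────────┨  
┃-rw-r--r--  1 user group     6┃           ┃  
┃drwxr-xr-x  1 user group    11┃           ┃  
┃drwxr-xr-x  1 user group    38┃           ┃  
┃$ uptime                      ┃           ┃  
┃ 10:00  up 32 days            ┃           ┃  
┃$ █                           ┃           ┃  
┗━━━━━━━━━━━━━━━━━━━━━━━━━━━━━━┛           ┃  
   ┃┃██████████                            ┃  
   ┃┃Moves: 3  0/2                         ┃  
   ┃┃                                      ┃  
   ┃┃                                      ┃  
   ┗┃                                      ┃  
    ┃                                      ┃  
    ┃                                      ┃  
    ┃                                      ┃  
    ┗━━━━━━━━━━━━━━━━━━━━━━━━━━━━━━━━━━━━━━┛  
                                              


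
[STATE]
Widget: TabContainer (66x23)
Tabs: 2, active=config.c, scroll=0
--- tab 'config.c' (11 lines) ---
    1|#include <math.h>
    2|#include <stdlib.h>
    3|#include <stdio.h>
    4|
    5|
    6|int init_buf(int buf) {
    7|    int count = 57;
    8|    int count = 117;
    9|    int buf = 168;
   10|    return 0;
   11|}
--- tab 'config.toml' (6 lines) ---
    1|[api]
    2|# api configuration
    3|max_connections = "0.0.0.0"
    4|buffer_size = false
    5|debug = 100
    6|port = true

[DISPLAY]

[config.c]│ config.toml                                           
──────────────────────────────────────────────────────────────────
#include <math.h>                                                 
#include <stdlib.h>                                               
#include <stdio.h>                                                
                                                                  
                                                                  
int init_buf(int buf) {                                           
    int count = 57;                                               
    int count = 117;                                              
    int buf = 168;                                                
    return 0;                                                     
}                                                                 
                                                                  
                                                                  
                                                                  
                                                                  
                                                                  
                                                                  
                                                                  
                                                                  
                                                                  
                                                                  


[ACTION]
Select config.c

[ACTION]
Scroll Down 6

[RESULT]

[config.c]│ config.toml                                           
──────────────────────────────────────────────────────────────────
    int count = 57;                                               
    int count = 117;                                              
    int buf = 168;                                                
    return 0;                                                     
}                                                                 
                                                                  
                                                                  
                                                                  
                                                                  
                                                                  
                                                                  
                                                                  
                                                                  
                                                                  
                                                                  
                                                                  
                                                                  
                                                                  
                                                                  
                                                                  
                                                                  


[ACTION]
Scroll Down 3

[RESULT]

[config.c]│ config.toml                                           
──────────────────────────────────────────────────────────────────
    return 0;                                                     
}                                                                 
                                                                  
                                                                  
                                                                  
                                                                  
                                                                  
                                                                  
                                                                  
                                                                  
                                                                  
                                                                  
                                                                  
                                                                  
                                                                  
                                                                  
                                                                  
                                                                  
                                                                  
                                                                  
                                                                  


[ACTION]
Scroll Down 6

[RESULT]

[config.c]│ config.toml                                           
──────────────────────────────────────────────────────────────────
}                                                                 
                                                                  
                                                                  
                                                                  
                                                                  
                                                                  
                                                                  
                                                                  
                                                                  
                                                                  
                                                                  
                                                                  
                                                                  
                                                                  
                                                                  
                                                                  
                                                                  
                                                                  
                                                                  
                                                                  
                                                                  


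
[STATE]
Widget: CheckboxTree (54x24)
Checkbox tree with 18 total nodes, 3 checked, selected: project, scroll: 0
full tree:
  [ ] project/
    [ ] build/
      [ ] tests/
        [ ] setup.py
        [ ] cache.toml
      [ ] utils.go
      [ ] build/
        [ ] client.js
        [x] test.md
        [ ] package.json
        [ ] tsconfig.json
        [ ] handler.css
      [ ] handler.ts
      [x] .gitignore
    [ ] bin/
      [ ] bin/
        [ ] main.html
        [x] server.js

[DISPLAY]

>[-] project/                                         
   [-] build/                                         
     [ ] tests/                                       
       [ ] setup.py                                   
       [ ] cache.toml                                 
     [ ] utils.go                                     
     [-] build/                                       
       [ ] client.js                                  
       [x] test.md                                    
       [ ] package.json                               
       [ ] tsconfig.json                              
       [ ] handler.css                                
     [ ] handler.ts                                   
     [x] .gitignore                                   
   [-] bin/                                           
     [-] bin/                                         
       [ ] main.html                                  
       [x] server.js                                  
                                                      
                                                      
                                                      
                                                      
                                                      
                                                      


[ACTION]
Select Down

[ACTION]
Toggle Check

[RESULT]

 [-] project/                                         
>  [x] build/                                         
     [x] tests/                                       
       [x] setup.py                                   
       [x] cache.toml                                 
     [x] utils.go                                     
     [x] build/                                       
       [x] client.js                                  
       [x] test.md                                    
       [x] package.json                               
       [x] tsconfig.json                              
       [x] handler.css                                
     [x] handler.ts                                   
     [x] .gitignore                                   
   [-] bin/                                           
     [-] bin/                                         
       [ ] main.html                                  
       [x] server.js                                  
                                                      
                                                      
                                                      
                                                      
                                                      
                                                      


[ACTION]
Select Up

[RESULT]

>[-] project/                                         
   [x] build/                                         
     [x] tests/                                       
       [x] setup.py                                   
       [x] cache.toml                                 
     [x] utils.go                                     
     [x] build/                                       
       [x] client.js                                  
       [x] test.md                                    
       [x] package.json                               
       [x] tsconfig.json                              
       [x] handler.css                                
     [x] handler.ts                                   
     [x] .gitignore                                   
   [-] bin/                                           
     [-] bin/                                         
       [ ] main.html                                  
       [x] server.js                                  
                                                      
                                                      
                                                      
                                                      
                                                      
                                                      


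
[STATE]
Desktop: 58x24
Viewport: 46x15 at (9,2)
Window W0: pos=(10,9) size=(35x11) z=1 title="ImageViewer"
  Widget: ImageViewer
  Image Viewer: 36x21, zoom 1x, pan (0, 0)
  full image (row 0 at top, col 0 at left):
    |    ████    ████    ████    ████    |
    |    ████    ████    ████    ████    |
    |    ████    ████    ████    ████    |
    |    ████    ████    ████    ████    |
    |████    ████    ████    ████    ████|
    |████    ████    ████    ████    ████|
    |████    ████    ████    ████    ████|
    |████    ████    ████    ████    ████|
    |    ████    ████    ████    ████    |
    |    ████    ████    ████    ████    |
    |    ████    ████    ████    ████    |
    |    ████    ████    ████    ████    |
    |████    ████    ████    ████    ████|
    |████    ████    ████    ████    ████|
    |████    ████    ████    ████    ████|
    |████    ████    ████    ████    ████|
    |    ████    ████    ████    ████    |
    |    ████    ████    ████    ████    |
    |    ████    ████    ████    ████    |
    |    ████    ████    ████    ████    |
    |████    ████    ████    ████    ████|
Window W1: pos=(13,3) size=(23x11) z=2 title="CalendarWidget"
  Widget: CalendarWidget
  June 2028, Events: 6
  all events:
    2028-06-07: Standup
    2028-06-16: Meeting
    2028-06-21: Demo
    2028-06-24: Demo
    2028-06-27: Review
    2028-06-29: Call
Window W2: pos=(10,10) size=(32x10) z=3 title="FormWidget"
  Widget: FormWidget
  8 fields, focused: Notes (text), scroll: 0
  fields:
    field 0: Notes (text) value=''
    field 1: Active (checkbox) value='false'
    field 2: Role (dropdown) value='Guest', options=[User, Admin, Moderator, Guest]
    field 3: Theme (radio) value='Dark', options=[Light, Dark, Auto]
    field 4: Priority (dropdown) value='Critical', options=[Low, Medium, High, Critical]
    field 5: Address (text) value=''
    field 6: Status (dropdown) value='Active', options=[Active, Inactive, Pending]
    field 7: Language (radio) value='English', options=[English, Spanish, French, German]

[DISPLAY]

                                              
    ┏━━━━━━━━━━━━━━━━━━━━━┓                   
    ┃ CalendarWidget      ┃                   
    ┠─────────────────────┨                   
    ┃      June 2028      ┃                   
    ┃Mo Tu We Th Fr Sa Su ┃                   
    ┃          1  2  3  4 ┃                   
 ┏━━┃ 5  6  7*  8  9 10 11┃━━━━━━━━┓          
 ┏━━━━━━━━━━━━━━━━━━━━━━━━━━━━━━┓  ┃          
 ┃ FormWidget                   ┃──┨          
 ┠──────────────────────────────┨█ ┃          
 ┃> Notes:      [              ]┃█ ┃          
 ┃  Active:     [ ]             ┃█ ┃          
 ┃  Role:       [Guest        ▼]┃█ ┃          
 ┃  Theme:      ( ) Light  (●) D┃ █┃          


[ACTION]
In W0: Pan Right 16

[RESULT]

                                              
    ┏━━━━━━━━━━━━━━━━━━━━━┓                   
    ┃ CalendarWidget      ┃                   
    ┠─────────────────────┨                   
    ┃      June 2028      ┃                   
    ┃Mo Tu We Th Fr Sa Su ┃                   
    ┃          1  2  3  4 ┃                   
 ┏━━┃ 5  6  7*  8  9 10 11┃━━━━━━━━┓          
 ┏━━━━━━━━━━━━━━━━━━━━━━━━━━━━━━┓  ┃          
 ┃ FormWidget                   ┃──┨          
 ┠──────────────────────────────┨  ┃          
 ┃> Notes:      [              ]┃  ┃          
 ┃  Active:     [ ]             ┃  ┃          
 ┃  Role:       [Guest        ▼]┃  ┃          
 ┃  Theme:      ( ) Light  (●) D┃  ┃          


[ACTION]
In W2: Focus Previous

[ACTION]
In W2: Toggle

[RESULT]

                                              
    ┏━━━━━━━━━━━━━━━━━━━━━┓                   
    ┃ CalendarWidget      ┃                   
    ┠─────────────────────┨                   
    ┃      June 2028      ┃                   
    ┃Mo Tu We Th Fr Sa Su ┃                   
    ┃          1  2  3  4 ┃                   
 ┏━━┃ 5  6  7*  8  9 10 11┃━━━━━━━━┓          
 ┏━━━━━━━━━━━━━━━━━━━━━━━━━━━━━━┓  ┃          
 ┃ FormWidget                   ┃──┨          
 ┠──────────────────────────────┨  ┃          
 ┃  Notes:      [              ]┃  ┃          
 ┃  Active:     [ ]             ┃  ┃          
 ┃  Role:       [Guest        ▼]┃  ┃          
 ┃  Theme:      ( ) Light  (●) D┃  ┃          
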